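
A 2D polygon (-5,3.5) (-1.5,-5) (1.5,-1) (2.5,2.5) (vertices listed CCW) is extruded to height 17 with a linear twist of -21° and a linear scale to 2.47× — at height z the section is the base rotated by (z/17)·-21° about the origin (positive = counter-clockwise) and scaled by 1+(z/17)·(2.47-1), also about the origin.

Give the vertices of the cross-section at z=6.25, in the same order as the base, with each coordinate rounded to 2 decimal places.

t = z/height = 6.25/17 = 0.367647
s = 1 + (scale-1)·z/height = 1 + (2.47-1)·6.25/17 = 1.540441
θ = twist·z/height = -21°·6.25/17 = -7.7206° = -0.134750 rad
cos θ = 0.990935, sin θ = -0.134342 (intermediates below are computed at full precision and shown rounded to 5 d.p.)
v1: (-5,3.5) → rotate → (-4.48448,4.13998) → ×s → (-6.90807,6.37740) → (-6.91,6.38)
v2: (-1.5,-5) → rotate → (-2.15811,-4.75316) → ×s → (-3.32445,-7.32197) → (-3.32,-7.32)
v3: (1.5,-1) → rotate → (1.35206,-1.19245) → ×s → (2.08277,-1.83690) → (2.08,-1.84)
v4: (2.5,2.5) → rotate → (2.81319,2.14148) → ×s → (4.33356,3.29883) → (4.33,3.30)

Cross-section at z=6.25: (-6.91,6.38) (-3.32,-7.32) (2.08,-1.84) (4.33,3.30)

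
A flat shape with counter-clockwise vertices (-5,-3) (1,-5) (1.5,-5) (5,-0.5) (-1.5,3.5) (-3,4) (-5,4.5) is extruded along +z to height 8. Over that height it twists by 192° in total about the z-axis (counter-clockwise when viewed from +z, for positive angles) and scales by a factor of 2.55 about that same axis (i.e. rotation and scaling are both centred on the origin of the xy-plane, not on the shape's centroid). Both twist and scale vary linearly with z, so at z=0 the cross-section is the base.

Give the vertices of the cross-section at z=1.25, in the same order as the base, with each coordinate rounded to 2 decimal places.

t = z/height = 1.25/8 = 0.15625
s = 1 + (scale-1)·z/height = 1 + (2.55-1)·1.25/8 = 1.242188
θ = twist·z/height = 192°·1.25/8 = 30.0000° = 0.523599 rad
cos θ = 0.866025, sin θ = 0.500000 (intermediates below are computed at full precision and shown rounded to 5 d.p.)
v1: (-5,-3) → rotate → (-2.83013,-5.09808) → ×s → (-3.51555,-6.33277) → (-3.52,-6.33)
v2: (1,-5) → rotate → (3.36603,-3.83013) → ×s → (4.18123,-4.75774) → (4.18,-4.76)
v3: (1.5,-5) → rotate → (3.79904,-3.58013) → ×s → (4.71912,-4.44719) → (4.72,-4.45)
v4: (5,-0.5) → rotate → (4.58013,2.06699) → ×s → (5.68938,2.56759) → (5.69,2.57)
v5: (-1.5,3.5) → rotate → (-3.04904,2.28109) → ×s → (-3.78748,2.83354) → (-3.79,2.83)
v6: (-3,4) → rotate → (-4.59808,1.96410) → ×s → (-5.71167,2.43978) → (-5.71,2.44)
v7: (-5,4.5) → rotate → (-6.58013,1.39711) → ×s → (-8.17375,1.73548) → (-8.17,1.74)

Cross-section at z=1.25: (-3.52,-6.33) (4.18,-4.76) (4.72,-4.45) (5.69,2.57) (-3.79,2.83) (-5.71,2.44) (-8.17,1.74)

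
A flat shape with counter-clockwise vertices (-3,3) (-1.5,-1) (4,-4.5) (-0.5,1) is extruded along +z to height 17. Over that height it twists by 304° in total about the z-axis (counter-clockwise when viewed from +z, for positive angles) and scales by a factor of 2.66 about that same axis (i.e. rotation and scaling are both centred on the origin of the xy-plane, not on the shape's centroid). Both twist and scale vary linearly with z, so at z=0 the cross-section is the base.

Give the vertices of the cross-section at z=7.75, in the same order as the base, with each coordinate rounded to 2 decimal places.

Cross-section at z=7.75: (0.47,-7.44) (3.14,-0.43) (-0.04,10.58) (-0.50,-1.90)

t = z/height = 7.75/17 = 0.455882
s = 1 + (scale-1)·z/height = 1 + (2.66-1)·7.75/17 = 1.756765
θ = twist·z/height = 304°·7.75/17 = 138.5882° = 2.418821 rad
cos θ = -0.749975, sin θ = 0.661466 (intermediates below are computed at full precision and shown rounded to 5 d.p.)
v1: (-3,3) → rotate → (0.26553,-4.23432) → ×s → (0.46647,-7.43871) → (0.47,-7.44)
v2: (-1.5,-1) → rotate → (1.78643,-0.24222) → ×s → (3.13834,-0.42553) → (3.14,-0.43)
v3: (4,-4.5) → rotate → (-0.02330,6.02075) → ×s → (-0.04094,10.57704) → (-0.04,10.58)
v4: (-0.5,1) → rotate → (-0.28648,-1.08071) → ×s → (-0.50327,-1.89855) → (-0.50,-1.90)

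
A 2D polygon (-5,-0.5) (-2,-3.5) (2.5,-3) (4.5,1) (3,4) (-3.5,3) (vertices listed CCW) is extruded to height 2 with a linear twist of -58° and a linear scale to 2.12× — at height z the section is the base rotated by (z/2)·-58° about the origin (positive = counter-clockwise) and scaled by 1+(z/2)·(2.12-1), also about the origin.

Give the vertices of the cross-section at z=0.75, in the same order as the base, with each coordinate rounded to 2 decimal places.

t = z/height = 0.75/2 = 0.375
s = 1 + (scale-1)·z/height = 1 + (2.12-1)·0.75/2 = 1.420000
θ = twist·z/height = -58°·0.75/2 = -21.7500° = -0.379609 rad
cos θ = 0.928810, sin θ = -0.370557 (intermediates below are computed at full precision and shown rounded to 5 d.p.)
v1: (-5,-0.5) → rotate → (-4.82933,1.38838) → ×s → (-6.85764,1.97150) → (-6.86,1.97)
v2: (-2,-3.5) → rotate → (-3.15457,-2.50972) → ×s → (-4.47949,-3.56380) → (-4.48,-3.56)
v3: (2.5,-3) → rotate → (1.21035,-3.71282) → ×s → (1.71870,-5.27221) → (1.72,-5.27)
v4: (4.5,1) → rotate → (4.55020,-0.73870) → ×s → (6.46128,-1.04895) → (6.46,-1.05)
v5: (3,4) → rotate → (4.26866,2.60357) → ×s → (6.06149,3.69706) → (6.06,3.70)
v6: (-3.5,3) → rotate → (-2.13916,4.08338) → ×s → (-3.03761,5.79840) → (-3.04,5.80)

Cross-section at z=0.75: (-6.86,1.97) (-4.48,-3.56) (1.72,-5.27) (6.46,-1.05) (6.06,3.70) (-3.04,5.80)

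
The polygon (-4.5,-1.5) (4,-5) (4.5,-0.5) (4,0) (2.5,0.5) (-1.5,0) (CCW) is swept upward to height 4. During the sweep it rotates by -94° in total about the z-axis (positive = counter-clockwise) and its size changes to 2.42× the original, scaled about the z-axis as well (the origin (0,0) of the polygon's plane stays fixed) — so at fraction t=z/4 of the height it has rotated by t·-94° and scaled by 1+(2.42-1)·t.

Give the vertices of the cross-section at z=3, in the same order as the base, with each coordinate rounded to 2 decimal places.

Cross-section at z=3: (-6.02,7.73) (-6.98,-11.23) (2.13,-9.10) (2.76,-7.79) (2.70,-4.52) (-1.03,2.92)

t = z/height = 3/4 = 0.75
s = 1 + (scale-1)·z/height = 1 + (2.42-1)·3/4 = 2.065000
θ = twist·z/height = -94°·3/4 = -70.5000° = -1.230457 rad
cos θ = 0.333807, sin θ = -0.942641 (intermediates below are computed at full precision and shown rounded to 5 d.p.)
v1: (-4.5,-1.5) → rotate → (-2.91609,3.74118) → ×s → (-6.02173,7.72553) → (-6.02,7.73)
v2: (4,-5) → rotate → (-3.37798,-5.43960) → ×s → (-6.97553,-11.23277) → (-6.98,-11.23)
v3: (4.5,-0.5) → rotate → (1.03081,-4.40879) → ×s → (2.12862,-9.10415) → (2.13,-9.10)
v4: (4,0) → rotate → (1.33523,-3.77057) → ×s → (2.75724,-7.78622) → (2.76,-7.79)
v5: (2.5,0.5) → rotate → (1.30584,-2.18970) → ×s → (2.69656,-4.52173) → (2.70,-4.52)
v6: (-1.5,0) → rotate → (-0.50071,1.41396) → ×s → (-1.03397,2.91983) → (-1.03,2.92)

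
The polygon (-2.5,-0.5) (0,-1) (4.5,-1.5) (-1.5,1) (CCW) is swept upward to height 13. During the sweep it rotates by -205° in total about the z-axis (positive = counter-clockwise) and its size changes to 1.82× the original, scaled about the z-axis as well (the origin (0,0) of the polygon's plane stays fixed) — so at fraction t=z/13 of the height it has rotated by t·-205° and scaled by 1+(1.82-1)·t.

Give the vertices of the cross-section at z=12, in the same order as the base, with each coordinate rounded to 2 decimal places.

t = z/height = 12/13 = 0.923077
s = 1 + (scale-1)·z/height = 1 + (1.82-1)·12/13 = 1.756923
θ = twist·z/height = -205°·12/13 = -189.2308° = -3.302700 rad
cos θ = -0.987050, sin θ = 0.160411 (intermediates below are computed at full precision and shown rounded to 5 d.p.)
v1: (-2.5,-0.5) → rotate → (2.54783,0.09250) → ×s → (4.47634,0.16251) → (4.48,0.16)
v2: (0,-1) → rotate → (0.16041,0.98705) → ×s → (0.28183,1.73417) → (0.28,1.73)
v3: (4.5,-1.5) → rotate → (-4.20111,2.20243) → ×s → (-7.38103,3.86949) → (-7.38,3.87)
v4: (-1.5,1) → rotate → (1.32016,-1.22767) → ×s → (2.31943,-2.15692) → (2.32,-2.16)

Cross-section at z=12: (4.48,0.16) (0.28,1.73) (-7.38,3.87) (2.32,-2.16)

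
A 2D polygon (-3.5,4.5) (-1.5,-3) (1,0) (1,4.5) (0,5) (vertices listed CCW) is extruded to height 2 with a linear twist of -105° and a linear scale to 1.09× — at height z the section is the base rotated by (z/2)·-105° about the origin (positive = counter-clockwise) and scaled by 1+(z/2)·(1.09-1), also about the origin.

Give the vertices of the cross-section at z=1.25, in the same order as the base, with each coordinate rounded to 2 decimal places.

t = z/height = 1.25/2 = 0.625
s = 1 + (scale-1)·z/height = 1 + (1.09-1)·1.25/2 = 1.056250
θ = twist·z/height = -105°·1.25/2 = -65.6250° = -1.145372 rad
cos θ = 0.412707, sin θ = -0.910864 (intermediates below are computed at full precision and shown rounded to 5 d.p.)
v1: (-3.5,4.5) → rotate → (2.65441,5.04521) → ×s → (2.80372,5.32900) → (2.80,5.33)
v2: (-1.5,-3) → rotate → (-3.35165,0.12817) → ×s → (-3.54018,0.13538) → (-3.54,0.14)
v3: (1,0) → rotate → (0.41271,-0.91086) → ×s → (0.43592,-0.96210) → (0.44,-0.96)
v4: (1,4.5) → rotate → (4.51159,0.94632) → ×s → (4.76537,0.99955) → (4.77,1.00)
v5: (0,5) → rotate → (4.55432,2.06354) → ×s → (4.81050,2.17961) → (4.81,2.18)

Cross-section at z=1.25: (2.80,5.33) (-3.54,0.14) (0.44,-0.96) (4.77,1.00) (4.81,2.18)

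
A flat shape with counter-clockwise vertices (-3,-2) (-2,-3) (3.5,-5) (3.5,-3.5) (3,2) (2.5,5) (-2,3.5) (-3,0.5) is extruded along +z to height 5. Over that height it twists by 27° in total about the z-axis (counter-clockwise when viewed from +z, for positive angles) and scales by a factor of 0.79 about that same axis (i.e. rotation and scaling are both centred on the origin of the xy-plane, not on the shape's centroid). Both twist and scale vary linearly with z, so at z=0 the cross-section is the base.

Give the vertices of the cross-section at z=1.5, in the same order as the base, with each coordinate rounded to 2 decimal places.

t = z/height = 1.5/5 = 0.3
s = 1 + (scale-1)·z/height = 1 + (0.79-1)·1.5/5 = 0.937000
θ = twist·z/height = 27°·1.5/5 = 8.1000° = 0.141372 rad
cos θ = 0.990024, sin θ = 0.140901 (intermediates below are computed at full precision and shown rounded to 5 d.p.)
v1: (-3,-2) → rotate → (-2.68827,-2.40275) → ×s → (-2.51891,-2.25138) → (-2.52,-2.25)
v2: (-2,-3) → rotate → (-1.55734,-3.25187) → ×s → (-1.45923,-3.04701) → (-1.46,-3.05)
v3: (3.5,-5) → rotate → (4.16959,-4.45696) → ×s → (3.90690,-4.17618) → (3.91,-4.18)
v4: (3.5,-3.5) → rotate → (3.95824,-2.97193) → ×s → (3.70887,-2.78470) → (3.71,-2.78)
v5: (3,2) → rotate → (2.68827,2.40275) → ×s → (2.51891,2.25138) → (2.52,2.25)
v6: (2.5,5) → rotate → (1.77055,5.30237) → ×s → (1.65901,4.96832) → (1.66,4.97)
v7: (-2,3.5) → rotate → (-2.47320,3.18328) → ×s → (-2.31739,2.98273) → (-2.32,2.98)
v8: (-3,0.5) → rotate → (-3.04052,0.07231) → ×s → (-2.84897,0.06775) → (-2.85,0.07)

Cross-section at z=1.5: (-2.52,-2.25) (-1.46,-3.05) (3.91,-4.18) (3.71,-2.78) (2.52,2.25) (1.66,4.97) (-2.32,2.98) (-2.85,0.07)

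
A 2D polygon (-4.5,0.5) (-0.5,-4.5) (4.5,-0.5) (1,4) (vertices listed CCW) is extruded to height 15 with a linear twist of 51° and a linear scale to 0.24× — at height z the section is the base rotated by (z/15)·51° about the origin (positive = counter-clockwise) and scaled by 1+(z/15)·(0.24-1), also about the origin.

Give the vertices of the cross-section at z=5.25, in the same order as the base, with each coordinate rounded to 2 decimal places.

Cross-section at z=5.25: (-3.26,-0.66) (0.66,-3.26) (3.26,0.66) (-0.20,3.02)

t = z/height = 5.25/15 = 0.35
s = 1 + (scale-1)·z/height = 1 + (0.24-1)·5.25/15 = 0.734000
θ = twist·z/height = 51°·5.25/15 = 17.8500° = 0.311541 rad
cos θ = 0.951862, sin θ = 0.306526 (intermediates below are computed at full precision and shown rounded to 5 d.p.)
v1: (-4.5,0.5) → rotate → (-4.43664,-0.90344) → ×s → (-3.25650,-0.66312) → (-3.26,-0.66)
v2: (-0.5,-4.5) → rotate → (0.90344,-4.43664) → ×s → (0.66312,-3.25650) → (0.66,-3.26)
v3: (4.5,-0.5) → rotate → (4.43664,0.90344) → ×s → (3.25650,0.66312) → (3.26,0.66)
v4: (1,4) → rotate → (-0.27424,4.11398) → ×s → (-0.20129,3.01966) → (-0.20,3.02)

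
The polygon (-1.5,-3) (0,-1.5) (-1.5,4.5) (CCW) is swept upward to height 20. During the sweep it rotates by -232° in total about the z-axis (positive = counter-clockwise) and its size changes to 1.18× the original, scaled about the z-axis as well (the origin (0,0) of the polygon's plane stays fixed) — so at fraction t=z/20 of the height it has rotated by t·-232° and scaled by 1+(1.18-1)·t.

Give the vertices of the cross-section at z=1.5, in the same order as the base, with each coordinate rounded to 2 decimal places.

t = z/height = 1.5/20 = 0.075
s = 1 + (scale-1)·z/height = 1 + (1.18-1)·1.5/20 = 1.013500
θ = twist·z/height = -232°·1.5/20 = -17.4000° = -0.303687 rad
cos θ = 0.954240, sin θ = -0.299041 (intermediates below are computed at full precision and shown rounded to 5 d.p.)
v1: (-1.5,-3) → rotate → (-2.32848,-2.41416) → ×s → (-2.35992,-2.44675) → (-2.36,-2.45)
v2: (0,-1.5) → rotate → (-0.44856,-1.43136) → ×s → (-0.45462,-1.45068) → (-0.45,-1.45)
v3: (-1.5,4.5) → rotate → (-0.08568,4.74264) → ×s → (-0.08683,4.80667) → (-0.09,4.81)

Cross-section at z=1.5: (-2.36,-2.45) (-0.45,-1.45) (-0.09,4.81)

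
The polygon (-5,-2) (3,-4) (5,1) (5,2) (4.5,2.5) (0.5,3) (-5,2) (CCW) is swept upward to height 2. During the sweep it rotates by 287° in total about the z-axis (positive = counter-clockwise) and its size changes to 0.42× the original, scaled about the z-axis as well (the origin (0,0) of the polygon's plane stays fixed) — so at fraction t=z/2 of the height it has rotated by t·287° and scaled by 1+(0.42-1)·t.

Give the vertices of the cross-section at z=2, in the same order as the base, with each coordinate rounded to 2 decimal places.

t = z/height = 2/2 = 1
s = 1 + (scale-1)·z/height = 1 + (0.42-1)·2/2 = 0.420000
θ = twist·z/height = 287°·2/2 = 287.0000° = 5.009095 rad
cos θ = 0.292372, sin θ = -0.956305 (intermediates below are computed at full precision and shown rounded to 5 d.p.)
v1: (-5,-2) → rotate → (-3.37447,4.19678) → ×s → (-1.41728,1.76265) → (-1.42,1.76)
v2: (3,-4) → rotate → (-2.94810,-4.03840) → ×s → (-1.23820,-1.69613) → (-1.24,-1.70)
v3: (5,1) → rotate → (2.41816,-4.48915) → ×s → (1.01563,-1.88544) → (1.02,-1.89)
v4: (5,2) → rotate → (3.37447,-4.19678) → ×s → (1.41728,-1.76265) → (1.42,-1.76)
v5: (4.5,2.5) → rotate → (3.70643,-3.57244) → ×s → (1.55670,-1.50043) → (1.56,-1.50)
v6: (0.5,3) → rotate → (3.01510,0.39896) → ×s → (1.26634,0.16756) → (1.27,0.17)
v7: (-5,2) → rotate → (0.45075,5.36627) → ×s → (0.18932,2.25383) → (0.19,2.25)

Cross-section at z=2: (-1.42,1.76) (-1.24,-1.70) (1.02,-1.89) (1.42,-1.76) (1.56,-1.50) (1.27,0.17) (0.19,2.25)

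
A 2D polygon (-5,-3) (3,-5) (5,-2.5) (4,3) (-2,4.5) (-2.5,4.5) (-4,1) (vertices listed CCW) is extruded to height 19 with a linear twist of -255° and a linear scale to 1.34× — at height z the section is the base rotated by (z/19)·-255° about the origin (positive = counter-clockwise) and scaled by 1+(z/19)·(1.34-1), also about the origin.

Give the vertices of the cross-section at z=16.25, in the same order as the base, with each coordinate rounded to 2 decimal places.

Cross-section at z=16.25: (7.47,-0.93) (0.93,7.47) (-3.09,6.52) (-6.45,0.14) (-1.55,-6.16) (-1.04,-6.56) (3.27,-4.20)

t = z/height = 16.25/19 = 0.855263
s = 1 + (scale-1)·z/height = 1 + (1.34-1)·16.25/19 = 1.290789
θ = twist·z/height = -255°·16.25/19 = -218.0921° = -3.806425 rad
cos θ = -0.787020, sin θ = 0.616927 (intermediates below are computed at full precision and shown rounded to 5 d.p.)
v1: (-5,-3) → rotate → (5.78588,-0.72358) → ×s → (7.46836,-0.93399) → (7.47,-0.93)
v2: (3,-5) → rotate → (0.72358,5.78588) → ×s → (0.93399,7.46836) → (0.93,7.47)
v3: (5,-2.5) → rotate → (-2.39278,5.05219) → ×s → (-3.08858,6.52131) → (-3.09,6.52)
v4: (4,3) → rotate → (-4.99886,0.10665) → ×s → (-6.45248,0.13766) → (-6.45,0.14)
v5: (-2,4.5) → rotate → (-1.20213,-4.77545) → ×s → (-1.55170,-6.16409) → (-1.55,-6.16)
v6: (-2.5,4.5) → rotate → (-0.80862,-5.08391) → ×s → (-1.04376,-6.56226) → (-1.04,-6.56)
v7: (-4,1) → rotate → (2.53115,-3.25473) → ×s → (3.26719,-4.20117) → (3.27,-4.20)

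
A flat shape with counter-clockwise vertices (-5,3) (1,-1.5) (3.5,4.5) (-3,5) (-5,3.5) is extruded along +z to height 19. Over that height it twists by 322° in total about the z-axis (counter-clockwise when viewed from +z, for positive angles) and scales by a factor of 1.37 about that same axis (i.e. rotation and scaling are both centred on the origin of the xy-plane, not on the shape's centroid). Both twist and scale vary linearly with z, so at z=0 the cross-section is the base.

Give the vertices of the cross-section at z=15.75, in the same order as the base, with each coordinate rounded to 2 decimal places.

t = z/height = 15.75/19 = 0.828947
s = 1 + (scale-1)·z/height = 1 + (1.37-1)·15.75/19 = 1.306711
θ = twist·z/height = 322°·15.75/19 = 266.9211° = 4.658651 rad
cos θ = -0.053712, sin θ = -0.998556 (intermediates below are computed at full precision and shown rounded to 5 d.p.)
v1: (-5,3) → rotate → (3.26423,4.83165) → ×s → (4.26540,6.31356) → (4.27,6.31)
v2: (1,-1.5) → rotate → (-1.55155,-0.91799) → ×s → (-2.02742,-1.19955) → (-2.03,-1.20)
v3: (3.5,4.5) → rotate → (4.30551,-3.73665) → ×s → (5.62606,-4.88272) → (5.63,-4.88)
v4: (-3,5) → rotate → (5.15392,2.72711) → ×s → (6.73468,3.56354) → (6.73,3.56)
v5: (-5,3.5) → rotate → (3.76351,4.80479) → ×s → (4.91781,6.27847) → (4.92,6.28)

Cross-section at z=15.75: (4.27,6.31) (-2.03,-1.20) (5.63,-4.88) (6.73,3.56) (4.92,6.28)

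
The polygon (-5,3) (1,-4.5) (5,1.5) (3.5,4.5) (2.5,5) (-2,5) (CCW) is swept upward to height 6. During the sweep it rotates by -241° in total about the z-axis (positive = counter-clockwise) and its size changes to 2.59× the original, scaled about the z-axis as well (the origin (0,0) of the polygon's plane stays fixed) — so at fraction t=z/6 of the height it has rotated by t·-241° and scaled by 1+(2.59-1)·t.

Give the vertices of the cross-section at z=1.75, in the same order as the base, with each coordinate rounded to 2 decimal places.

t = z/height = 1.75/6 = 0.291667
s = 1 + (scale-1)·z/height = 1 + (2.59-1)·1.75/6 = 1.463750
θ = twist·z/height = -241°·1.75/6 = -70.2917° = -1.226821 rad
cos θ = 0.337232, sin θ = -0.941422 (intermediates below are computed at full precision and shown rounded to 5 d.p.)
v1: (-5,3) → rotate → (1.13810,5.71880) → ×s → (1.66590,8.37090) → (1.67,8.37)
v2: (1,-4.5) → rotate → (-3.89916,-2.45897) → ×s → (-5.70740,-3.59931) → (-5.71,-3.60)
v3: (5,1.5) → rotate → (3.09829,-4.20126) → ×s → (4.53513,-6.14959) → (4.54,-6.15)
v4: (3.5,4.5) → rotate → (5.41671,-1.77743) → ×s → (7.92871,-2.60171) → (7.93,-2.60)
v5: (2.5,5) → rotate → (5.55019,-0.66739) → ×s → (8.12409,-0.97690) → (8.12,-0.98)
v6: (-2,5) → rotate → (4.03264,3.56900) → ×s → (5.90278,5.22413) → (5.90,5.22)

Cross-section at z=1.75: (1.67,8.37) (-5.71,-3.60) (4.54,-6.15) (7.93,-2.60) (8.12,-0.98) (5.90,5.22)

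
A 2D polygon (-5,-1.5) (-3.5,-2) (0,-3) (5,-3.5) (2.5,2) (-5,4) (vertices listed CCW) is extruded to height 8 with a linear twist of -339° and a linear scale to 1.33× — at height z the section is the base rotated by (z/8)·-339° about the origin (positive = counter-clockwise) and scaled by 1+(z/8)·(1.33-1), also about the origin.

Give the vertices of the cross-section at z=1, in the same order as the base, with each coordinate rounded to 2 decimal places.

t = z/height = 1/8 = 0.125
s = 1 + (scale-1)·z/height = 1 + (1.33-1)·1/8 = 1.041250
θ = twist·z/height = -339°·1/8 = -42.3750° = -0.739583 rad
cos θ = 0.738749, sin θ = -0.673980 (intermediates below are computed at full precision and shown rounded to 5 d.p.)
v1: (-5,-1.5) → rotate → (-4.70472,2.26178) → ×s → (-4.89879,2.35507) → (-4.90,2.36)
v2: (-3.5,-2) → rotate → (-3.93358,0.88143) → ×s → (-4.09584,0.91779) → (-4.10,0.92)
v3: (0,-3) → rotate → (-2.02194,-2.21625) → ×s → (-2.10535,-2.30767) → (-2.11,-2.31)
v4: (5,-3.5) → rotate → (1.33482,-5.95552) → ×s → (1.38988,-6.20119) → (1.39,-6.20)
v5: (2.5,2) → rotate → (3.19483,-0.20745) → ×s → (3.32662,-0.21601) → (3.33,-0.22)
v6: (-5,4) → rotate → (-0.99783,6.32490) → ×s → (-1.03899,6.58580) → (-1.04,6.59)

Cross-section at z=1: (-4.90,2.36) (-4.10,0.92) (-2.11,-2.31) (1.39,-6.20) (3.33,-0.22) (-1.04,6.59)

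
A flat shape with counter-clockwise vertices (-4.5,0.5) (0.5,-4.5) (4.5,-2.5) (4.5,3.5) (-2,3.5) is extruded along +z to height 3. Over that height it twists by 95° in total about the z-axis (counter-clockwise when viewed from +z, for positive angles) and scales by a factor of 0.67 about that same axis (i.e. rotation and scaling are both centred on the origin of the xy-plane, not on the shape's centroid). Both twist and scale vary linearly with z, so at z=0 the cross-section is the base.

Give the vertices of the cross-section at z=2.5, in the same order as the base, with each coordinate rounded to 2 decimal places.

Cross-section at z=2.5: (-0.97,-3.14) (3.27,-0.26) (2.39,2.86) (-1.88,3.68) (-2.76,-0.95)

t = z/height = 2.5/3 = 0.833333
s = 1 + (scale-1)·z/height = 1 + (0.67-1)·2.5/3 = 0.725000
θ = twist·z/height = 95°·2.5/3 = 79.1667° = 1.381719 rad
cos θ = 0.187953, sin θ = 0.982178 (intermediates below are computed at full precision and shown rounded to 5 d.p.)
v1: (-4.5,0.5) → rotate → (-1.33688,-4.32582) → ×s → (-0.96924,-3.13622) → (-0.97,-3.14)
v2: (0.5,-4.5) → rotate → (4.51378,-0.35470) → ×s → (3.27249,-0.25716) → (3.27,-0.26)
v3: (4.5,-2.5) → rotate → (3.30123,3.94992) → ×s → (2.39339,2.86369) → (2.39,2.86)
v4: (4.5,3.5) → rotate → (-2.59184,5.07764) → ×s → (-1.87908,3.68129) → (-1.88,3.68)
v5: (-2,3.5) → rotate → (-3.81353,-1.30652) → ×s → (-2.76481,-0.94723) → (-2.76,-0.95)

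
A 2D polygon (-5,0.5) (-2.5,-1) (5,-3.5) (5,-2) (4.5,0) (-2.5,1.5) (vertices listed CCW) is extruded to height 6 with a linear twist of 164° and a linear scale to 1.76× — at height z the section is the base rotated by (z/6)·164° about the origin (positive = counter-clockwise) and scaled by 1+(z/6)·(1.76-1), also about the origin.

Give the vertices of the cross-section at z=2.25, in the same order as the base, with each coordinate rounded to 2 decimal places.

t = z/height = 2.25/6 = 0.375
s = 1 + (scale-1)·z/height = 1 + (1.76-1)·2.25/6 = 1.285000
θ = twist·z/height = 164°·2.25/6 = 61.5000° = 1.073377 rad
cos θ = 0.477159, sin θ = 0.878817 (intermediates below are computed at full precision and shown rounded to 5 d.p.)
v1: (-5,0.5) → rotate → (-2.82520,-4.15551) → ×s → (-3.63039,-5.33983) → (-3.63,-5.34)
v2: (-2.5,-1) → rotate → (-0.31408,-2.67420) → ×s → (-0.40359,-3.43635) → (-0.40,-3.44)
v3: (5,-3.5) → rotate → (5.46165,2.72403) → ×s → (7.01822,3.50038) → (7.02,3.50)
v4: (5,-2) → rotate → (4.14343,3.43977) → ×s → (5.32431,4.42010) → (5.32,4.42)
v5: (4.5,0) → rotate → (2.14721,3.95468) → ×s → (2.75917,5.08176) → (2.76,5.08)
v6: (-2.5,1.5) → rotate → (-2.51112,-1.48130) → ×s → (-3.22679,-1.90348) → (-3.23,-1.90)

Cross-section at z=2.25: (-3.63,-5.34) (-0.40,-3.44) (7.02,3.50) (5.32,4.42) (2.76,5.08) (-3.23,-1.90)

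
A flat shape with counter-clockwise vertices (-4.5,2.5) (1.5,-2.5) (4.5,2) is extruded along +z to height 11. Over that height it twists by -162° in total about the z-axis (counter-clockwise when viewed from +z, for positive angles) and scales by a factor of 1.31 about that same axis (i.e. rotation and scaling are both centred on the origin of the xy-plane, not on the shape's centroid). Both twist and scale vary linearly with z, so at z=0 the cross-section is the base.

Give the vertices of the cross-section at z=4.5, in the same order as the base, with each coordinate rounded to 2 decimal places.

Cross-section at z=4.5: (0.54,5.78) (-1.90,-2.68) (4.10,-3.74)

t = z/height = 4.5/11 = 0.409091
s = 1 + (scale-1)·z/height = 1 + (1.31-1)·4.5/11 = 1.126818
θ = twist·z/height = -162°·4.5/11 = -66.2727° = -1.156677 rad
cos θ = 0.402384, sin θ = -0.915471 (intermediates below are computed at full precision and shown rounded to 5 d.p.)
v1: (-4.5,2.5) → rotate → (0.47795,5.12558) → ×s → (0.53856,5.77560) → (0.54,5.78)
v2: (1.5,-2.5) → rotate → (-1.68510,-2.37917) → ×s → (-1.89880,-2.68089) → (-1.90,-2.68)
v3: (4.5,2) → rotate → (3.64167,-3.31485) → ×s → (4.10350,-3.73524) → (4.10,-3.74)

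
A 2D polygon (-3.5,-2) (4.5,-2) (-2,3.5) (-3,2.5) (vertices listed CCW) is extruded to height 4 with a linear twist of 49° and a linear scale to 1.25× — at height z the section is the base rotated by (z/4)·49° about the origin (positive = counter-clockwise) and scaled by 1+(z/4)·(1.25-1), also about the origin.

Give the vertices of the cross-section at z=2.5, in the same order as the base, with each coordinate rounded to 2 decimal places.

Cross-section at z=2.5: (-2.30,-4.05) (5.66,0.66) (-4.05,2.30) (-4.46,0.72)

t = z/height = 2.5/4 = 0.625
s = 1 + (scale-1)·z/height = 1 + (1.25-1)·2.5/4 = 1.156250
θ = twist·z/height = 49°·2.5/4 = 30.6250° = 0.534507 rad
cos θ = 0.860520, sin θ = 0.509417 (intermediates below are computed at full precision and shown rounded to 5 d.p.)
v1: (-3.5,-2) → rotate → (-1.99299,-3.50400) → ×s → (-2.30439,-4.05150) → (-2.30,-4.05)
v2: (4.5,-2) → rotate → (4.89117,0.57134) → ×s → (5.65542,0.66061) → (5.66,0.66)
v3: (-2,3.5) → rotate → (-3.50400,1.99299) → ×s → (-4.05150,2.30439) → (-4.05,2.30)
v4: (-3,2.5) → rotate → (-3.85510,0.62305) → ×s → (-4.45746,0.72040) → (-4.46,0.72)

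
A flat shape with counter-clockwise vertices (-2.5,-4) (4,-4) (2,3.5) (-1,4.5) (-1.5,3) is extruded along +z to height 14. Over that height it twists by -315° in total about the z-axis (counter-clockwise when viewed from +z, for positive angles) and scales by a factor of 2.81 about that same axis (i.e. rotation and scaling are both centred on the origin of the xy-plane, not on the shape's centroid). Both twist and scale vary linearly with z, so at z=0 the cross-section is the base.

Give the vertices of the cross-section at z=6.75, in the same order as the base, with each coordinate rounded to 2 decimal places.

t = z/height = 6.75/14 = 0.482143
s = 1 + (scale-1)·z/height = 1 + (2.81-1)·6.75/14 = 1.872679
θ = twist·z/height = -315°·6.75/14 = -151.8750° = -2.650719 rad
cos θ = -0.881921, sin θ = -0.471397 (intermediates below are computed at full precision and shown rounded to 5 d.p.)
v1: (-2.5,-4) → rotate → (0.31922,4.70618) → ×s → (0.59779,8.81316) → (0.60,8.81)
v2: (4,-4) → rotate → (-5.41327,1.64210) → ×s → (-10.13732,3.07512) → (-10.14,3.08)
v3: (2,3.5) → rotate → (-0.11395,-4.02952) → ×s → (-0.21340,-7.54599) → (-0.21,-7.55)
v4: (-1,4.5) → rotate → (3.00321,-3.49725) → ×s → (5.62404,-6.54922) → (5.62,-6.55)
v5: (-1.5,3) → rotate → (2.73707,-1.93867) → ×s → (5.12566,-3.63050) → (5.13,-3.63)

Cross-section at z=6.75: (0.60,8.81) (-10.14,3.08) (-0.21,-7.55) (5.62,-6.55) (5.13,-3.63)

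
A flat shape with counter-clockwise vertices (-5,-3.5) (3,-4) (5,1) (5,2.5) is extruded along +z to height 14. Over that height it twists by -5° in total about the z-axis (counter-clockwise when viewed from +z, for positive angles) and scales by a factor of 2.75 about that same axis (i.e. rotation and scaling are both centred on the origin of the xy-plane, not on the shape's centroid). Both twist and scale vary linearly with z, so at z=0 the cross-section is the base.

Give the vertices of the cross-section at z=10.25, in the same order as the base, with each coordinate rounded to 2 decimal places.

Cross-section at z=10.25: (-11.89,-7.24) (6.25,-9.54) (11.53,1.55) (11.75,4.96)

t = z/height = 10.25/14 = 0.732143
s = 1 + (scale-1)·z/height = 1 + (2.75-1)·10.25/14 = 2.281250
θ = twist·z/height = -5°·10.25/14 = -3.6607° = -0.063892 rad
cos θ = 0.997960, sin θ = -0.063848 (intermediates below are computed at full precision and shown rounded to 5 d.p.)
v1: (-5,-3.5) → rotate → (-5.21327,-3.17362) → ×s → (-11.89276,-7.23982) → (-11.89,-7.24)
v2: (3,-4) → rotate → (2.73849,-4.18338) → ×s → (6.24717,-9.54334) → (6.25,-9.54)
v3: (5,1) → rotate → (5.05365,0.67872) → ×s → (11.52863,1.54833) → (11.53,1.55)
v4: (5,2.5) → rotate → (5.14942,2.17566) → ×s → (11.74711,4.96322) → (11.75,4.96)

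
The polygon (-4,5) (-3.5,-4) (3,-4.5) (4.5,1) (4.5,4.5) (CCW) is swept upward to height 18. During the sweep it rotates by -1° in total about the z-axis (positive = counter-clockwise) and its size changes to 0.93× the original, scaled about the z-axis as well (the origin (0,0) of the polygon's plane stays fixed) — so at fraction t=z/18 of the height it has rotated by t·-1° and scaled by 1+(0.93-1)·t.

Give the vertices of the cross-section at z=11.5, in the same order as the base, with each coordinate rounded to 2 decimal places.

Cross-section at z=11.5: (-3.77,4.82) (-3.39,-3.78) (2.82,-4.33) (4.31,0.91) (4.35,4.25)

t = z/height = 11.5/18 = 0.638889
s = 1 + (scale-1)·z/height = 1 + (0.93-1)·11.5/18 = 0.955278
θ = twist·z/height = -1°·11.5/18 = -0.6389° = -0.011151 rad
cos θ = 0.999938, sin θ = -0.011150 (intermediates below are computed at full precision and shown rounded to 5 d.p.)
v1: (-4,5) → rotate → (-3.94400,5.04429) → ×s → (-3.76761,4.81870) → (-3.77,4.82)
v2: (-3.5,-4) → rotate → (-3.54438,-3.96072) → ×s → (-3.38587,-3.78359) → (-3.39,-3.78)
v3: (3,-4.5) → rotate → (2.94964,-4.53317) → ×s → (2.81772,-4.33044) → (2.82,-4.33)
v4: (4.5,1) → rotate → (4.51087,0.94976) → ×s → (4.30913,0.90729) → (4.31,0.91)
v5: (4.5,4.5) → rotate → (4.54990,4.44954) → ×s → (4.34642,4.25055) → (4.35,4.25)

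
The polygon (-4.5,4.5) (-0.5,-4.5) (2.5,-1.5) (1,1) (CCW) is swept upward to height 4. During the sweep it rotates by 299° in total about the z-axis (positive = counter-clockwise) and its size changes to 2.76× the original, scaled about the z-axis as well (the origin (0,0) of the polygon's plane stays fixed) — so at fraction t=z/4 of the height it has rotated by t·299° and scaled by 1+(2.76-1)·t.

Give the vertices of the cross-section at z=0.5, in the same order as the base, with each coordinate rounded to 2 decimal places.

t = z/height = 0.5/4 = 0.125
s = 1 + (scale-1)·z/height = 1 + (2.76-1)·0.5/4 = 1.220000
θ = twist·z/height = 299°·0.5/4 = 37.3750° = 0.652317 rad
cos θ = 0.794680, sin θ = 0.607029 (intermediates below are computed at full precision and shown rounded to 5 d.p.)
v1: (-4.5,4.5) → rotate → (-6.30769,0.84443) → ×s → (-7.69538,1.03020) → (-7.70,1.03)
v2: (-0.5,-4.5) → rotate → (2.33429,-3.87957) → ×s → (2.84784,-4.73308) → (2.85,-4.73)
v3: (2.5,-1.5) → rotate → (2.89724,0.32555) → ×s → (3.53464,0.39718) → (3.53,0.40)
v4: (1,1) → rotate → (0.18765,1.40171) → ×s → (0.22893,1.71008) → (0.23,1.71)

Cross-section at z=0.5: (-7.70,1.03) (2.85,-4.73) (3.53,0.40) (0.23,1.71)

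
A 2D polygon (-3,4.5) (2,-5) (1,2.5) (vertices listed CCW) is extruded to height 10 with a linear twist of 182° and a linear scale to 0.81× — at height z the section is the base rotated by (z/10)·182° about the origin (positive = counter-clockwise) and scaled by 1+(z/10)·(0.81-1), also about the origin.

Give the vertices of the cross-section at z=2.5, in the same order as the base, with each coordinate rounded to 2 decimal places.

t = z/height = 2.5/10 = 0.25
s = 1 + (scale-1)·z/height = 1 + (0.81-1)·2.5/10 = 0.952500
θ = twist·z/height = 182°·2.5/10 = 45.5000° = 0.794125 rad
cos θ = 0.700909, sin θ = 0.713250 (intermediates below are computed at full precision and shown rounded to 5 d.p.)
v1: (-3,4.5) → rotate → (-5.31235,1.01434) → ×s → (-5.06002,0.96616) → (-5.06,0.97)
v2: (2,-5) → rotate → (4.96807,-2.07805) → ×s → (4.73209,-1.97934) → (4.73,-1.98)
v3: (1,2.5) → rotate → (-1.08222,2.46552) → ×s → (-1.03081,2.34841) → (-1.03,2.35)

Cross-section at z=2.5: (-5.06,0.97) (4.73,-1.98) (-1.03,2.35)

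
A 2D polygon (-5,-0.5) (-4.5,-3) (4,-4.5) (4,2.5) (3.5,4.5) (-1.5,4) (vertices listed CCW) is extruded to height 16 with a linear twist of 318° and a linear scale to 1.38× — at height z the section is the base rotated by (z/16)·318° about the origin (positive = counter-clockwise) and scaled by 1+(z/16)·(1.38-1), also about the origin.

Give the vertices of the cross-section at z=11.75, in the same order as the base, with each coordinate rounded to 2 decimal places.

t = z/height = 11.75/16 = 0.734375
s = 1 + (scale-1)·z/height = 1 + (1.38-1)·11.75/16 = 1.279063
θ = twist·z/height = 318°·11.75/16 = 233.5313° = 4.075889 rad
cos θ = -0.594384, sin θ = -0.804181 (intermediates below are computed at full precision and shown rounded to 5 d.p.)
v1: (-5,-0.5) → rotate → (2.56983,4.31810) → ×s → (3.28697,5.52312) → (3.29,5.52)
v2: (-4.5,-3) → rotate → (0.26219,5.40197) → ×s → (0.33535,6.90945) → (0.34,6.91)
v3: (4,-4.5) → rotate → (-5.99635,-0.54200) → ×s → (-7.66971,-0.69325) → (-7.67,-0.69)
v4: (4,2.5) → rotate → (-0.36708,-4.70269) → ×s → (-0.46952,-6.01503) → (-0.47,-6.02)
v5: (3.5,4.5) → rotate → (1.53847,-5.48936) → ×s → (1.96780,-7.02124) → (1.97,-7.02)
v6: (-1.5,4) → rotate → (4.10830,-1.17127) → ×s → (5.25477,-1.49812) → (5.25,-1.50)

Cross-section at z=11.75: (3.29,5.52) (0.34,6.91) (-7.67,-0.69) (-0.47,-6.02) (1.97,-7.02) (5.25,-1.50)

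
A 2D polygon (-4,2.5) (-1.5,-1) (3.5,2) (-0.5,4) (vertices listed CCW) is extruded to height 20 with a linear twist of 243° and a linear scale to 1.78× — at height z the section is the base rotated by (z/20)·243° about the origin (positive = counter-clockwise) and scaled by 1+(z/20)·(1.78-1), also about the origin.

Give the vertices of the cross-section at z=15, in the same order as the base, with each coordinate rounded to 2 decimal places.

Cross-section at z=15: (6.49,-3.71) (2.31,1.68) (-5.42,-3.39) (1.04,-6.30)

t = z/height = 15/20 = 0.75
s = 1 + (scale-1)·z/height = 1 + (1.78-1)·15/20 = 1.585000
θ = twist·z/height = 243°·15/20 = 182.2500° = 3.180863 rad
cos θ = -0.999229, sin θ = -0.039260 (intermediates below are computed at full precision and shown rounded to 5 d.p.)
v1: (-4,2.5) → rotate → (4.09507,-2.34103) → ×s → (6.49068,-3.71054) → (6.49,-3.71)
v2: (-1.5,-1) → rotate → (1.45958,1.05812) → ×s → (2.31344,1.67712) → (2.31,1.68)
v3: (3.5,2) → rotate → (-3.41878,-2.13587) → ×s → (-5.41877,-3.38535) → (-5.42,-3.39)
v4: (-0.5,4) → rotate → (0.65665,-3.97729) → ×s → (1.04080,-6.30400) → (1.04,-6.30)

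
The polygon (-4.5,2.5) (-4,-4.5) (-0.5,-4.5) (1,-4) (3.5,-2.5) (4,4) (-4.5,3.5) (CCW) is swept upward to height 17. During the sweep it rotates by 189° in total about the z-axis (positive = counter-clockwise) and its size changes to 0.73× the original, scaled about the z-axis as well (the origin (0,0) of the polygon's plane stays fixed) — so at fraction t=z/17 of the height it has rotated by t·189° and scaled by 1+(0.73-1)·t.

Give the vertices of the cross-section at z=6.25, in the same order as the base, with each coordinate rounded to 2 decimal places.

t = z/height = 6.25/17 = 0.367647
s = 1 + (scale-1)·z/height = 1 + (0.73-1)·6.25/17 = 0.900735
θ = twist·z/height = 189°·6.25/17 = 69.4853° = 1.212747 rad
cos θ = 0.350448, sin θ = 0.936582 (intermediates below are computed at full precision and shown rounded to 5 d.p.)
v1: (-4.5,2.5) → rotate → (-3.91847,-3.33850) → ×s → (-3.52950,-3.00711) → (-3.53,-3.01)
v2: (-4,-4.5) → rotate → (2.81283,-5.32334) → ×s → (2.53361,-4.79492) → (2.53,-4.79)
v3: (-0.5,-4.5) → rotate → (4.03940,-2.04531) → ×s → (3.63843,-1.84228) → (3.64,-1.84)
v4: (1,-4) → rotate → (4.09678,-0.46521) → ×s → (3.69011,-0.41903) → (3.69,-0.42)
v5: (3.5,-2.5) → rotate → (3.56802,2.40192) → ×s → (3.21384,2.16349) → (3.21,2.16)
v6: (4,4) → rotate → (-2.34454,5.14812) → ×s → (-2.11181,4.63709) → (-2.11,4.64)
v7: (-4.5,3.5) → rotate → (-4.85505,-2.98805) → ×s → (-4.37312,-2.69144) → (-4.37,-2.69)

Cross-section at z=6.25: (-3.53,-3.01) (2.53,-4.79) (3.64,-1.84) (3.69,-0.42) (3.21,2.16) (-2.11,4.64) (-4.37,-2.69)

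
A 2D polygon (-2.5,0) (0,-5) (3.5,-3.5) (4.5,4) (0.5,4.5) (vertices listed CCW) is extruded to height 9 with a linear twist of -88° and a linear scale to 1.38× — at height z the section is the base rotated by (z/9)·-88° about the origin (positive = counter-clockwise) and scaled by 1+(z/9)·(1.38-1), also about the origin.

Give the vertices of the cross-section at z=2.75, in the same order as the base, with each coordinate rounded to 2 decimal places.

Cross-section at z=2.75: (-2.49,1.26) (-2.52,-4.98) (1.72,-5.25) (6.50,1.71) (2.77,4.23)

t = z/height = 2.75/9 = 0.305556
s = 1 + (scale-1)·z/height = 1 + (1.38-1)·2.75/9 = 1.116111
θ = twist·z/height = -88°·2.75/9 = -26.8889° = -0.469300 rad
cos θ = 0.891885, sin θ = -0.452262 (intermediates below are computed at full precision and shown rounded to 5 d.p.)
v1: (-2.5,0) → rotate → (-2.22971,1.13065) → ×s → (-2.48861,1.26194) → (-2.49,1.26)
v2: (0,-5) → rotate → (-2.26131,-4.45943) → ×s → (-2.52387,-4.97722) → (-2.52,-4.98)
v3: (3.5,-3.5) → rotate → (1.53868,-4.70451) → ×s → (1.71734,-5.25076) → (1.72,-5.25)
v4: (4.5,4) → rotate → (5.82253,1.53236) → ×s → (6.49859,1.71029) → (6.50,1.71)
v5: (0.5,4.5) → rotate → (2.48112,3.78735) → ×s → (2.76921,4.22711) → (2.77,4.23)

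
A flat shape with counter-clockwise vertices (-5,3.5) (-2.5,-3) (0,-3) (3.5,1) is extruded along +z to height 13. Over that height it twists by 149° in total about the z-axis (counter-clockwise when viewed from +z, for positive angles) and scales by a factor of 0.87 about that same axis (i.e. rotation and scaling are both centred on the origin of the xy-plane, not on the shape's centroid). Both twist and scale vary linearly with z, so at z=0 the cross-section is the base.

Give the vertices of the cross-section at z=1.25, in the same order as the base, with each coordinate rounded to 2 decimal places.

Cross-section at z=1.25: (-5.64,2.13) (-1.66,-3.48) (0.73,-2.87) (3.10,1.81)

t = z/height = 1.25/13 = 0.0961538
s = 1 + (scale-1)·z/height = 1 + (0.87-1)·1.25/13 = 0.987500
θ = twist·z/height = 149°·1.25/13 = 14.3269° = 0.250052 rad
cos θ = 0.968900, sin θ = 0.247454 (intermediates below are computed at full precision and shown rounded to 5 d.p.)
v1: (-5,3.5) → rotate → (-5.71059,2.15388) → ×s → (-5.63921,2.12695) → (-5.64,2.13)
v2: (-2.5,-3) → rotate → (-1.67989,-3.52533) → ×s → (-1.65889,-3.48127) → (-1.66,-3.48)
v3: (0,-3) → rotate → (0.74236,-2.90670) → ×s → (0.73308,-2.87036) → (0.73,-2.87)
v4: (3.5,1) → rotate → (3.14369,1.83499) → ×s → (3.10440,1.81205) → (3.10,1.81)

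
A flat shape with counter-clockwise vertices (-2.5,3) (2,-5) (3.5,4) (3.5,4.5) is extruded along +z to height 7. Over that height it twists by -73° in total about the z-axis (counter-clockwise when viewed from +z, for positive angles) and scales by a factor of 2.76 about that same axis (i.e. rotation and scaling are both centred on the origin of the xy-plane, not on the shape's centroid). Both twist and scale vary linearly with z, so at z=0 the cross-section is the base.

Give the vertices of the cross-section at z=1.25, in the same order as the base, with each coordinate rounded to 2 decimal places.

t = z/height = 1.25/7 = 0.178571
s = 1 + (scale-1)·z/height = 1 + (2.76-1)·1.25/7 = 1.314286
θ = twist·z/height = -73°·1.25/7 = -13.0357° = -0.227516 rad
cos θ = 0.974230, sin θ = -0.225558 (intermediates below are computed at full precision and shown rounded to 5 d.p.)
v1: (-2.5,3) → rotate → (-1.75890,3.48658) → ×s → (-2.31170,4.58237) → (-2.31,4.58)
v2: (2,-5) → rotate → (0.82067,-5.32227) → ×s → (1.07859,-6.99498) → (1.08,-6.99)
v3: (3.5,4) → rotate → (4.31204,3.10746) → ×s → (5.66725,4.08410) → (5.67,4.08)
v4: (3.5,4.5) → rotate → (4.42482,3.59458) → ×s → (5.81547,4.72430) → (5.82,4.72)

Cross-section at z=1.25: (-2.31,4.58) (1.08,-6.99) (5.67,4.08) (5.82,4.72)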